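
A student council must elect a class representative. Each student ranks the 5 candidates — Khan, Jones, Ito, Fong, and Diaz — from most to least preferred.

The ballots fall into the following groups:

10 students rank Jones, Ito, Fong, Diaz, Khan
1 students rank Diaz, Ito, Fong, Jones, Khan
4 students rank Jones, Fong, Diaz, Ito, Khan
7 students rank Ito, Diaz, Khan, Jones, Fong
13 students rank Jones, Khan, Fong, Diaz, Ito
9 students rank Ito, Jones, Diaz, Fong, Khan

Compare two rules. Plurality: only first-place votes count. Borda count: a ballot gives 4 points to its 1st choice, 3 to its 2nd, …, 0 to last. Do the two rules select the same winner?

Plurality first-place counts: Khan 0, Jones 27, Ito 16, Fong 0, Diaz 1 → Jones.
Borda totals: Khan 53, Jones 143, Ito 101, Fong 69, Diaz 74 → Jones.
The two rules agree on Jones.

Yes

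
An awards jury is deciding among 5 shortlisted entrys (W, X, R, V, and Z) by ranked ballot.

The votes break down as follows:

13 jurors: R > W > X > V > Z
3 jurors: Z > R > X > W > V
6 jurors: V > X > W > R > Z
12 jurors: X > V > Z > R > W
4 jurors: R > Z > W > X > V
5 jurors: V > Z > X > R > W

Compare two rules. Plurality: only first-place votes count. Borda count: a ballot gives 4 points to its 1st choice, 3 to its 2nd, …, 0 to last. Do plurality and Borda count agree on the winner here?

Plurality first-place counts: W 0, X 12, R 17, V 11, Z 3 → R.
Borda totals: W 62, X 112, R 100, V 93, Z 63 → X.
The two rules disagree: plurality picks R, Borda picks X.

No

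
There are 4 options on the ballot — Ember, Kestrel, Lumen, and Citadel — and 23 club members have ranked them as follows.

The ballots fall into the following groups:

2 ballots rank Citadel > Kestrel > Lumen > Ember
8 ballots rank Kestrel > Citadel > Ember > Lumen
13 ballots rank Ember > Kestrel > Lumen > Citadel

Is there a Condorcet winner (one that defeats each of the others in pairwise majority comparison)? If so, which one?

Head-to-head results (23 voters total):
Ember vs Kestrel: Ember wins 13–10.
Ember vs Lumen: Ember wins 21–2.
Ember vs Citadel: Ember wins 13–10.
Kestrel vs Lumen: Kestrel wins 23–0.
Kestrel vs Citadel: Kestrel wins 21–2.
Lumen vs Citadel: Lumen wins 13–10.
Ember beats each rival — Kestrel (13–10), Lumen (21–2), Citadel (13–10) — so Ember is the Condorcet winner.

Ember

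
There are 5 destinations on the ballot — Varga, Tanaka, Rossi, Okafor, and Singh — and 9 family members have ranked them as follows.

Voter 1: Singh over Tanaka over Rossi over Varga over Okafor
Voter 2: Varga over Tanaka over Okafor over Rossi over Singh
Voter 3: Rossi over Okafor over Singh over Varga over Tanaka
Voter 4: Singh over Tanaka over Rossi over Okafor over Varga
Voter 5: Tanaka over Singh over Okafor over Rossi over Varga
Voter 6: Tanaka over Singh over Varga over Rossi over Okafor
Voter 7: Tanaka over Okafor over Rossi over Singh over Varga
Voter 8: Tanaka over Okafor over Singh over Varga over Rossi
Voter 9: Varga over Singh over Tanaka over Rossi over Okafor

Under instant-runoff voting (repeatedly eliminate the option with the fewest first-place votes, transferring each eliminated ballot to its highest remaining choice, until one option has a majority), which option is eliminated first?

Okafor

Round 1: Tanaka 4, Varga 2, Singh 2, Rossi 1, Okafor 0. Okafor has the fewest and is eliminated.
Round 2: Tanaka 4, Varga 2, Singh 2, Rossi 1. Rossi has the fewest and is eliminated.
Round 3: Tanaka 4, Singh 3, Varga 2. Varga has the fewest and is eliminated.
Round 4: Tanaka 5, Singh 4. Tanaka has a majority.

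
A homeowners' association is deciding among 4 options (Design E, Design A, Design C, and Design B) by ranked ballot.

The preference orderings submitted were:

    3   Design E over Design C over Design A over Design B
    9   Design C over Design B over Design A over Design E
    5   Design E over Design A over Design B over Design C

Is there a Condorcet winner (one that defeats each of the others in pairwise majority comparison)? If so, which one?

Head-to-head results (17 voters total):
Design E vs Design A: Design A wins 9–8.
Design E vs Design C: Design C wins 9–8.
Design E vs Design B: Design B wins 9–8.
Design A vs Design C: Design C wins 12–5.
Design A vs Design B: Design B wins 9–8.
Design C vs Design B: Design C wins 12–5.
Design C beats each rival — Design E (9–8), Design A (12–5), Design B (12–5) — so Design C is the Condorcet winner.

Design C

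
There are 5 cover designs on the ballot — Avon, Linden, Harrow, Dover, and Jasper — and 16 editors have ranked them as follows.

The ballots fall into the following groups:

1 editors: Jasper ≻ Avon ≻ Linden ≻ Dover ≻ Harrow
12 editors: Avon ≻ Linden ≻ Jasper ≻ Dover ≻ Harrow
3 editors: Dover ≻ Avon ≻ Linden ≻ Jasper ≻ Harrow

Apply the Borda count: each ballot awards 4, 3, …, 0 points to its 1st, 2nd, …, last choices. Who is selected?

Borda scores:
  Avon: 3 + 12·4 + 3·3 = 60
  Linden: 2 + 12·3 + 3·2 = 44
  Harrow: 0 + 12·0 + 3·0 = 0
  Dover: 1 + 12·1 + 3·4 = 25
  Jasper: 4 + 12·2 + 3·1 = 31
Avon has the highest total.

Avon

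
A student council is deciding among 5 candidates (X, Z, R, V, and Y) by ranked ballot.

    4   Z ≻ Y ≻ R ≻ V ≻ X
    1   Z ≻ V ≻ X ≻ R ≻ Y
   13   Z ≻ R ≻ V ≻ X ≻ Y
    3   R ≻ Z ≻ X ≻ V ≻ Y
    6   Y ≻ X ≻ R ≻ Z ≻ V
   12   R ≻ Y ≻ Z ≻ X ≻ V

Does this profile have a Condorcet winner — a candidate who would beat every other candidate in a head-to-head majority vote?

Yes

Head-to-head results (39 voters total):
X vs Z: Z wins 33–6.
X vs R: R wins 32–7.
X vs V: X wins 21–18.
X vs Y: Y wins 22–17.
Z vs R: R wins 21–18.
Z vs V: Z wins 39–0.
Z vs Y: Z wins 21–18.
R vs V: R wins 38–1.
R vs Y: R wins 29–10.
V vs Y: Y wins 22–17.
R beats each rival — X (32–7), Z (21–18), V (38–1), Y (29–10) — so R is the Condorcet winner.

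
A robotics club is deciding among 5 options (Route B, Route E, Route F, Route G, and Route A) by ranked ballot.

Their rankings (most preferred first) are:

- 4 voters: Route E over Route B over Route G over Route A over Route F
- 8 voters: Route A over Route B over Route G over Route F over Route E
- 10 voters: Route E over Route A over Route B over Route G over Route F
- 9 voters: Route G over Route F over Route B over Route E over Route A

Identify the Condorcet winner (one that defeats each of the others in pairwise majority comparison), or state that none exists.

No Condorcet winner

Head-to-head results (31 voters total):
Route B vs Route E: Route B wins 17–14.
Route B vs Route F: Route B wins 22–9.
Route B vs Route G: Route B wins 22–9.
Route B vs Route A: Route A wins 18–13.
Route E vs Route F: Route F wins 17–14.
Route E vs Route G: Route G wins 17–14.
Route E vs Route A: Route E wins 23–8.
Route F vs Route G: Route G wins 31–0.
Route F vs Route A: Route A wins 22–9.
Route G vs Route A: Route A wins 18–13.
No candidate beats all others: Route B beats Route E beats Route A beats Route B, a majority cycle.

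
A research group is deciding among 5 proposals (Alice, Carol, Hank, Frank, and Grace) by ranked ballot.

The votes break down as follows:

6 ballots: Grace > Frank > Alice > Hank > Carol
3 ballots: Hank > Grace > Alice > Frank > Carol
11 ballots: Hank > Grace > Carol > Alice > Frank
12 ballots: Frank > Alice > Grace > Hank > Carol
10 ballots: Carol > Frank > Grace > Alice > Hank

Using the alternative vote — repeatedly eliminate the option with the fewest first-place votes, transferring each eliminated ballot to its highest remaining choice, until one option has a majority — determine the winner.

Round 1: Hank 14, Frank 12, Carol 10, Grace 6, Alice 0. Alice has the fewest and is eliminated.
Round 2: Hank 14, Frank 12, Carol 10, Grace 6. Grace has the fewest and is eliminated.
Round 3: Frank 18, Hank 14, Carol 10. Carol has the fewest and is eliminated.
Round 4: Frank 28, Hank 14. Frank has a majority.

Frank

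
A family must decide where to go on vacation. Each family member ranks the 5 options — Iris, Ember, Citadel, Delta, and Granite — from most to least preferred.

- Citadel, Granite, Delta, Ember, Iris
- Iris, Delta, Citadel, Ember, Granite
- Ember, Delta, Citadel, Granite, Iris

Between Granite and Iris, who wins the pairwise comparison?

Granite

Ballots ranking Granite above Iris: 2.
Ballots ranking Iris above Granite: 1.
Granite wins the head-to-head, 2–1.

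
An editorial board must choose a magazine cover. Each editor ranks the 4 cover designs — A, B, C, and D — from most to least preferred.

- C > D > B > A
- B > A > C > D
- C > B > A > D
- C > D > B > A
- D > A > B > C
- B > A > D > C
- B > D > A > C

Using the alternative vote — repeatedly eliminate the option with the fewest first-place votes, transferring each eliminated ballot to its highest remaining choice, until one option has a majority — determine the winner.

Round 1: B 3, C 3, D 1, A 0. A has the fewest and is eliminated.
Round 2: B 3, C 3, D 1. D has the fewest and is eliminated.
Round 3: B 4, C 3. B has a majority.

B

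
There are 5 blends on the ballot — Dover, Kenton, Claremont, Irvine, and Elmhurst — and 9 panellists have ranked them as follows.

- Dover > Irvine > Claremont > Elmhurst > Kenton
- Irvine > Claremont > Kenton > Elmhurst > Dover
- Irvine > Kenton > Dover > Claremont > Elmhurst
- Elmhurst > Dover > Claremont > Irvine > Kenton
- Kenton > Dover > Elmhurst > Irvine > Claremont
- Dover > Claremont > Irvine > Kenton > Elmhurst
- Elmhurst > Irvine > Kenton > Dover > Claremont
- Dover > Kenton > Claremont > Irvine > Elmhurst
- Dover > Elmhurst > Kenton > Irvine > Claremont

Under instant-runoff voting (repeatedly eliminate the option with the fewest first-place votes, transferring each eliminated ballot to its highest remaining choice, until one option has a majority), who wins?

Dover

Round 1: Dover 4, Irvine 2, Elmhurst 2, Kenton 1, Claremont 0. Claremont has the fewest and is eliminated.
Round 2: Dover 4, Irvine 2, Elmhurst 2, Kenton 1. Kenton has the fewest and is eliminated.
Round 3: Dover 5, Irvine 2, Elmhurst 2. Dover has a majority.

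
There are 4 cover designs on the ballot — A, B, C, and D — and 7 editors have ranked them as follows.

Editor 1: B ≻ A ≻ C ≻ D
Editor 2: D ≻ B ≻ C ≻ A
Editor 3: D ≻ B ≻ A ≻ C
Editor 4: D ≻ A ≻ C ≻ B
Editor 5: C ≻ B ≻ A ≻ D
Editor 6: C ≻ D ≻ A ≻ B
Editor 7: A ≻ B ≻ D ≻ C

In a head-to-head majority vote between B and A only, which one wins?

B

Ballots ranking B above A: 4.
Ballots ranking A above B: 3.
B wins the head-to-head, 4–3.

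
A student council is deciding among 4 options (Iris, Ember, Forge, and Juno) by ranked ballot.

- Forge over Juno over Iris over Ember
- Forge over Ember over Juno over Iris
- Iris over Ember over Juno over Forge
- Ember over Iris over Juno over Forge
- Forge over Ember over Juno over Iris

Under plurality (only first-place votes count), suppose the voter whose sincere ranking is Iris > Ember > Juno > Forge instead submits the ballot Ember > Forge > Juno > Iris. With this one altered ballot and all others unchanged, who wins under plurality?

Forge

First-place totals with the altered ballot: Iris 0, Ember 2, Forge 3, Juno 0.
The winner is unchanged: still Forge.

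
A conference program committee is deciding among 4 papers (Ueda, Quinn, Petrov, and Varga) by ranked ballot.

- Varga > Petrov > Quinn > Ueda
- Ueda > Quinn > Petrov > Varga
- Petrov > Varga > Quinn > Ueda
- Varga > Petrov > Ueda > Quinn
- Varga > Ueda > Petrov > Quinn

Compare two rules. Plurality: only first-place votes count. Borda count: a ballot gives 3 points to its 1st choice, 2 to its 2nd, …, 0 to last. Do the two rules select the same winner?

Plurality first-place counts: Ueda 1, Quinn 0, Petrov 1, Varga 3 → Varga.
Borda totals: Ueda 6, Quinn 4, Petrov 9, Varga 11 → Varga.
The two rules agree on Varga.

Yes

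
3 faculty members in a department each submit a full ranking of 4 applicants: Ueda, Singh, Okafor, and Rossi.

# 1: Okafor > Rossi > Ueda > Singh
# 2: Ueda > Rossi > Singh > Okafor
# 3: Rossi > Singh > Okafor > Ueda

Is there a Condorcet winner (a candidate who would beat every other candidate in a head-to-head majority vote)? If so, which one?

Rossi

Head-to-head results (3 voters total):
Ueda vs Singh: Ueda wins 2–1.
Ueda vs Okafor: Okafor wins 2–1.
Ueda vs Rossi: Rossi wins 2–1.
Singh vs Okafor: Singh wins 2–1.
Singh vs Rossi: Rossi wins 3–0.
Okafor vs Rossi: Rossi wins 2–1.
Rossi beats each rival — Ueda (2–1), Singh (3–0), Okafor (2–1) — so Rossi is the Condorcet winner.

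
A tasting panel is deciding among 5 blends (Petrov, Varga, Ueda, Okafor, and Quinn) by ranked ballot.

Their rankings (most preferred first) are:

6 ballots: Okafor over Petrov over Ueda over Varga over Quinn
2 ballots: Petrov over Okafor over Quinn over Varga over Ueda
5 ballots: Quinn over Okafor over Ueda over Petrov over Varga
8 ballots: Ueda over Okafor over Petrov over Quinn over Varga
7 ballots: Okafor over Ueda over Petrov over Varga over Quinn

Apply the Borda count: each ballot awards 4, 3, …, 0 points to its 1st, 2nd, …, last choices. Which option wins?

Okafor

Borda scores:
  Petrov: 6·3 + 2·4 + 5·1 + 8·2 + 7·2 = 61
  Varga: 6·1 + 2·1 + 5·0 + 8·0 + 7·1 = 15
  Ueda: 6·2 + 2·0 + 5·2 + 8·4 + 7·3 = 75
  Okafor: 6·4 + 2·3 + 5·3 + 8·3 + 7·4 = 97
  Quinn: 6·0 + 2·2 + 5·4 + 8·1 + 7·0 = 32
Okafor has the highest total.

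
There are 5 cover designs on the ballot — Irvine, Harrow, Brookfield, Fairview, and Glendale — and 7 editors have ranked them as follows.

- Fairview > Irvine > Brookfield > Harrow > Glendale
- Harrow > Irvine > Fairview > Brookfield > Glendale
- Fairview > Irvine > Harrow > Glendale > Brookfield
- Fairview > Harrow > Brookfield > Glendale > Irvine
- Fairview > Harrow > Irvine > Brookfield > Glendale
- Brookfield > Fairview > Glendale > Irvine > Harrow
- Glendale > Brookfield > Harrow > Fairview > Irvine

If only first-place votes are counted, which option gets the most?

First-place vote totals:
  Irvine: 0
  Harrow: 1
  Brookfield: 1
  Fairview: 4
  Glendale: 1
Fairview has the most first-place votes.

Fairview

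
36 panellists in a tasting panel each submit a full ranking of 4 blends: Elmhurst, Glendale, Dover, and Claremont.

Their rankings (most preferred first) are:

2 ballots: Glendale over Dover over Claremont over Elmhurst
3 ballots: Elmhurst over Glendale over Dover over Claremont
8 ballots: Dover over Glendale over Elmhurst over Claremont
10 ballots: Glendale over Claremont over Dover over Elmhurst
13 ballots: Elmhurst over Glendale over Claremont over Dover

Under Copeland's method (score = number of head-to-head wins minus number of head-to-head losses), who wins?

Pairwise results:
  Elmhurst vs Glendale: Glendale wins 20–16.
  Elmhurst vs Dover: Dover wins 20–16.
  Elmhurst vs Claremont: Elmhurst wins 24–12.
  Glendale vs Dover: Glendale wins 28–8.
  Glendale vs Claremont: Glendale wins 36–0.
  Dover vs Claremont: Claremont wins 23–13.
Copeland scores (wins − losses):
  Elmhurst: 1 − 2 = -1
  Glendale: 3 − 0 = 3
  Dover: 1 − 2 = -1
  Claremont: 1 − 2 = -1
Glendale has the best Copeland score.

Glendale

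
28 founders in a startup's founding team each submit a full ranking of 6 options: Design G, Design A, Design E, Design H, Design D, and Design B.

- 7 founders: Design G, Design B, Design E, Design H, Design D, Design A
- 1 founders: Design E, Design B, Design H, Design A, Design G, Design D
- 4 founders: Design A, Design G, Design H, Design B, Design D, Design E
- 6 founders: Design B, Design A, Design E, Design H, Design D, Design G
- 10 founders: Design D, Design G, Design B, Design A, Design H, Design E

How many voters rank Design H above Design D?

18

Ballots ranking Design H above Design D: 7+1+4+6 = 18.
Ballots ranking Design D above Design H: 10.
So 18 of 28 voters prefer Design H to Design D.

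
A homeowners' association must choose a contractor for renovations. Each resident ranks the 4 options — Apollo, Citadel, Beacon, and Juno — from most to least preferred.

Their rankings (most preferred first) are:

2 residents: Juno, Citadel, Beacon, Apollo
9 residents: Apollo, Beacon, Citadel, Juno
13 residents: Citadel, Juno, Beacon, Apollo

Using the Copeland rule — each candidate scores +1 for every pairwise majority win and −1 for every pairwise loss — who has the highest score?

Pairwise results:
  Apollo vs Citadel: Citadel wins 15–9.
  Apollo vs Beacon: Beacon wins 15–9.
  Apollo vs Juno: Juno wins 15–9.
  Citadel vs Beacon: Citadel wins 15–9.
  Citadel vs Juno: Citadel wins 22–2.
  Beacon vs Juno: Juno wins 15–9.
Copeland scores (wins − losses):
  Apollo: 0 − 3 = -3
  Citadel: 3 − 0 = 3
  Beacon: 1 − 2 = -1
  Juno: 2 − 1 = 1
Citadel has the best Copeland score.

Citadel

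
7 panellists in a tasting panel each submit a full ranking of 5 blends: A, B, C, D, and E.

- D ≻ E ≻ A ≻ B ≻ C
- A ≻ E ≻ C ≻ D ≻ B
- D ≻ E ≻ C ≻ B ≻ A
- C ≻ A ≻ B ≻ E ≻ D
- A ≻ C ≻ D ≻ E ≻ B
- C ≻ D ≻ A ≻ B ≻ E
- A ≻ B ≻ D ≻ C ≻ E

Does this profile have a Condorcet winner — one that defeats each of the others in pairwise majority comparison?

Yes

Head-to-head results (7 voters total):
A vs B: A wins 6–1.
A vs C: A wins 4–3.
A vs D: A wins 4–3.
A vs E: A wins 5–2.
B vs C: C wins 5–2.
B vs D: D wins 5–2.
B vs E: E wins 4–3.
C vs D: C wins 4–3.
C vs E: C wins 4–3.
D vs E: D wins 5–2.
A beats each rival — B (6–1), C (4–3), D (4–3), E (5–2) — so A is the Condorcet winner.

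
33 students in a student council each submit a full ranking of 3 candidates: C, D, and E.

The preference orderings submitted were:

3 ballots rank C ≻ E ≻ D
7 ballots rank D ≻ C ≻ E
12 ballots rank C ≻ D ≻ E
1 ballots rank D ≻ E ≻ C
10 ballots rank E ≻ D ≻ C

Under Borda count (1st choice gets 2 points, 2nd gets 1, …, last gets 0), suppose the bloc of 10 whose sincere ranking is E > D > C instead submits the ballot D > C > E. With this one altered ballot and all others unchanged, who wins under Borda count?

Borda totals with the altered ballot: C 47, D 48, E 4.
The winner is unchanged: still D.

D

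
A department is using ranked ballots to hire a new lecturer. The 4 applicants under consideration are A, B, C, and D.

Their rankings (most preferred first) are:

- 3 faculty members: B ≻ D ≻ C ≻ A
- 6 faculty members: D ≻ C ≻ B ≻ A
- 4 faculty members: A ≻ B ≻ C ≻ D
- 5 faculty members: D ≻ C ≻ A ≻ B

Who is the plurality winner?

First-place vote totals:
  A: 4
  B: 3
  C: 0
  D: 11
D has the most first-place votes.

D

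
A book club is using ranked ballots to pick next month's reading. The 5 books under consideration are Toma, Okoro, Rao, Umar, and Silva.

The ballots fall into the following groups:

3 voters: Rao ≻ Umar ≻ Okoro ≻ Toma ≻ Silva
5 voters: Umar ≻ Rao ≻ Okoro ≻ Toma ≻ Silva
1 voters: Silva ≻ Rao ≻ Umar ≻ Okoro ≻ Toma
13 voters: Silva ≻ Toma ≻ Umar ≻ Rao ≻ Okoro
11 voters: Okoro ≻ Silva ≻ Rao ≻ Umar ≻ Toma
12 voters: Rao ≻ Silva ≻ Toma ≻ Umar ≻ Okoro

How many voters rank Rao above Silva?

Ballots ranking Rao above Silva: 3+5+12 = 20.
Ballots ranking Silva above Rao: 1+13+11 = 25.
So 20 of 45 voters prefer Rao to Silva.

20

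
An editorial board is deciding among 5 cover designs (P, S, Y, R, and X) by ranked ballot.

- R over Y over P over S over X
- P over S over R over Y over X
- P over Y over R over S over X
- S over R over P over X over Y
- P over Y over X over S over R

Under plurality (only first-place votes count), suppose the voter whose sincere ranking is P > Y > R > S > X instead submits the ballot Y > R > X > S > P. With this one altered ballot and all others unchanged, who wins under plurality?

P

First-place totals with the altered ballot: P 2, S 1, Y 1, R 1, X 0.
The winner is unchanged: still P.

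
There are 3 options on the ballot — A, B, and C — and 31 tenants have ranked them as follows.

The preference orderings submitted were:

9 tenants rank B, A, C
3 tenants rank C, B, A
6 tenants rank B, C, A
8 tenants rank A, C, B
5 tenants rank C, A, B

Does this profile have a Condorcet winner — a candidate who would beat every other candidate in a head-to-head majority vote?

No

Head-to-head results (31 voters total):
A vs B: B wins 18–13.
A vs C: A wins 17–14.
B vs C: C wins 16–15.
No candidate beats all others: A beats C beats B beats A, a majority cycle.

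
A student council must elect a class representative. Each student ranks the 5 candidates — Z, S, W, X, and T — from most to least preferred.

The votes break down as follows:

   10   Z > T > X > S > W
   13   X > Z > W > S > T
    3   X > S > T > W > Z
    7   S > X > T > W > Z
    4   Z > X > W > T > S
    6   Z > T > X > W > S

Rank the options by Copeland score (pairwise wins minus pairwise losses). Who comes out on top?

X

Pairwise results:
  Z vs S: Z wins 33–10.
  Z vs W: Z wins 33–10.
  Z vs X: X wins 23–20.
  Z vs T: Z wins 33–10.
  S vs W: W wins 23–20.
  S vs X: X wins 36–7.
  S vs T: S wins 23–20.
  W vs X: X wins 43–0.
  W vs T: T wins 26–17.
  X vs T: X wins 27–16.
Copeland scores (wins − losses):
  Z: 3 − 1 = 2
  S: 1 − 3 = -2
  W: 1 − 3 = -2
  X: 4 − 0 = 4
  T: 1 − 3 = -2
X has the best Copeland score.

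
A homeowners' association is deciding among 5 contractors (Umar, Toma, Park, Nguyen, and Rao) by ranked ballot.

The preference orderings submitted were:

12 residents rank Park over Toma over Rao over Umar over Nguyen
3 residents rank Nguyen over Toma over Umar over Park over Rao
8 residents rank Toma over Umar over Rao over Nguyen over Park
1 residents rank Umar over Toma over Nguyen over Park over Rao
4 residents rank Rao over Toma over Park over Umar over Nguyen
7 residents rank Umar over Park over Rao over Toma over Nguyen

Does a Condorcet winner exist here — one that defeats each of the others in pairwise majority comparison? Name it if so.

Head-to-head results (35 voters total):
Umar vs Toma: Toma wins 27–8.
Umar vs Park: Umar wins 19–16.
Umar vs Nguyen: Umar wins 32–3.
Umar vs Rao: Umar wins 19–16.
Toma vs Park: Park wins 19–16.
Toma vs Nguyen: Toma wins 32–3.
Toma vs Rao: Toma wins 24–11.
Park vs Nguyen: Park wins 23–12.
Park vs Rao: Park wins 23–12.
Nguyen vs Rao: Rao wins 31–4.
No candidate beats all others: Umar beats Park beats Toma beats Umar, a majority cycle.

There is no Condorcet winner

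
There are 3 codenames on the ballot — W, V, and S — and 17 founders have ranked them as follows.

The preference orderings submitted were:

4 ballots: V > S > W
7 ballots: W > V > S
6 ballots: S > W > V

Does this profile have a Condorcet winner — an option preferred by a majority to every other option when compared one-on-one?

Head-to-head results (17 voters total):
W vs V: W wins 13–4.
W vs S: S wins 10–7.
V vs S: V wins 11–6.
No candidate beats all others: W beats V beats S beats W, a majority cycle.

No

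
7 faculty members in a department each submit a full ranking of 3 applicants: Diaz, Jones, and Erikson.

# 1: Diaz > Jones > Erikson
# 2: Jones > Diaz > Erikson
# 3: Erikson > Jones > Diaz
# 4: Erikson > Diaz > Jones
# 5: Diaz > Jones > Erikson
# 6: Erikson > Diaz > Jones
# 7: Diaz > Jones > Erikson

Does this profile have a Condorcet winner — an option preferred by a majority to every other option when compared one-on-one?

Head-to-head results (7 voters total):
Diaz vs Jones: Diaz wins 5–2.
Diaz vs Erikson: Diaz wins 4–3.
Jones vs Erikson: Jones wins 4–3.
Diaz beats each rival — Jones (5–2), Erikson (4–3) — so Diaz is the Condorcet winner.

Yes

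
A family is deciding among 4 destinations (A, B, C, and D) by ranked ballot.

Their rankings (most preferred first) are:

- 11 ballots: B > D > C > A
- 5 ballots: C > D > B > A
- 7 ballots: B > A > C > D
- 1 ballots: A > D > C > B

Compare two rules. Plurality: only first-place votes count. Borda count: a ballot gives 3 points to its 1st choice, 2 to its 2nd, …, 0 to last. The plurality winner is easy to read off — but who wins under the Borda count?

Plurality first-place counts: A 1, B 18, C 5, D 0 → B.
Borda totals: A 17, B 59, C 34, D 34 → B.

B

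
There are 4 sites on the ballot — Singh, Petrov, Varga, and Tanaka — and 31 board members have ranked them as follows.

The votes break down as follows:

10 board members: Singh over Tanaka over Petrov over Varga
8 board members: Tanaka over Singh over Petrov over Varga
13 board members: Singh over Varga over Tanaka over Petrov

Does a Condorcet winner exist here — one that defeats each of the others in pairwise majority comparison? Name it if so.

Singh

Head-to-head results (31 voters total):
Singh vs Petrov: Singh wins 31–0.
Singh vs Varga: Singh wins 31–0.
Singh vs Tanaka: Singh wins 23–8.
Petrov vs Varga: Petrov wins 18–13.
Petrov vs Tanaka: Tanaka wins 31–0.
Varga vs Tanaka: Tanaka wins 18–13.
Singh beats each rival — Petrov (31–0), Varga (31–0), Tanaka (23–8) — so Singh is the Condorcet winner.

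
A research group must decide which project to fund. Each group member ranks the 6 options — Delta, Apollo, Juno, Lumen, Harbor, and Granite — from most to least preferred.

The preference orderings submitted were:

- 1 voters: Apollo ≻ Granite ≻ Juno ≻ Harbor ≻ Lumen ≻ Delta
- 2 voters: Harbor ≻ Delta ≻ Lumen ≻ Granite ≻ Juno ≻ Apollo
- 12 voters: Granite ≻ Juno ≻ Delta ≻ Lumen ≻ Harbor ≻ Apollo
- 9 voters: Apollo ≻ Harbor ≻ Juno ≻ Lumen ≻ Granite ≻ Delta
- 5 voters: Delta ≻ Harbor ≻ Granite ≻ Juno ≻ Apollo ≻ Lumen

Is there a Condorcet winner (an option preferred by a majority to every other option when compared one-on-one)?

No

Head-to-head results (29 voters total):
Delta vs Apollo: Delta wins 19–10.
Delta vs Juno: Juno wins 22–7.
Delta vs Lumen: Delta wins 19–10.
Delta vs Harbor: Delta wins 17–12.
Delta vs Granite: Granite wins 22–7.
Apollo vs Juno: Juno wins 19–10.
Apollo vs Lumen: Apollo wins 15–14.
Apollo vs Harbor: Harbor wins 19–10.
Apollo vs Granite: Granite wins 19–10.
Juno vs Lumen: Juno wins 27–2.
Juno vs Harbor: Harbor wins 16–13.
Juno vs Granite: Granite wins 20–9.
Lumen vs Harbor: Harbor wins 17–12.
Lumen vs Granite: Granite wins 18–11.
Harbor vs Granite: Harbor wins 16–13.
No candidate beats all others: Delta beats Harbor beats Juno beats Delta, a majority cycle.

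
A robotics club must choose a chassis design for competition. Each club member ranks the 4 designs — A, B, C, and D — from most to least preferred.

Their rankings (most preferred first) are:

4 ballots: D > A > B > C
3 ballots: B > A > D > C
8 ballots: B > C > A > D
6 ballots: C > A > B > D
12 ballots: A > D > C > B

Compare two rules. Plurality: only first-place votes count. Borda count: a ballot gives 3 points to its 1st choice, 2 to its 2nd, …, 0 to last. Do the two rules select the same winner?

Plurality first-place counts: A 12, B 11, C 6, D 4 → A.
Borda totals: A 70, B 43, C 46, D 39 → A.
The two rules agree on A.

Yes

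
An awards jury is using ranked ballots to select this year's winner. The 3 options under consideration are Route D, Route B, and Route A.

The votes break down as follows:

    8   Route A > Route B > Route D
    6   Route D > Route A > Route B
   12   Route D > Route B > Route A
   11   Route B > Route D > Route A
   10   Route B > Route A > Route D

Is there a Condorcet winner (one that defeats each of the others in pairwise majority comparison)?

Head-to-head results (47 voters total):
Route D vs Route B: Route B wins 29–18.
Route D vs Route A: Route D wins 29–18.
Route B vs Route A: Route B wins 33–14.
Route B beats each rival — Route D (29–18), Route A (33–14) — so Route B is the Condorcet winner.

Yes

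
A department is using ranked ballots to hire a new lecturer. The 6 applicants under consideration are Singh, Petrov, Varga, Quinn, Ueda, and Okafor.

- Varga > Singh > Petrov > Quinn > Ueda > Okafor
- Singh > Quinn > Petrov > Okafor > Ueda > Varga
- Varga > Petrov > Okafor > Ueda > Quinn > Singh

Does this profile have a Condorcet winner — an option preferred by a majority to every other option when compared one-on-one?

Yes

Head-to-head results (3 voters total):
Singh vs Petrov: Singh wins 2–1.
Singh vs Varga: Varga wins 2–1.
Singh vs Quinn: Singh wins 2–1.
Singh vs Ueda: Singh wins 2–1.
Singh vs Okafor: Singh wins 2–1.
Petrov vs Varga: Varga wins 2–1.
Petrov vs Quinn: Petrov wins 2–1.
Petrov vs Ueda: Petrov wins 3–0.
Petrov vs Okafor: Petrov wins 3–0.
Varga vs Quinn: Varga wins 2–1.
Varga vs Ueda: Varga wins 2–1.
Varga vs Okafor: Varga wins 2–1.
Quinn vs Ueda: Quinn wins 2–1.
Quinn vs Okafor: Quinn wins 2–1.
Ueda vs Okafor: Okafor wins 2–1.
Varga beats each rival — Singh (2–1), Petrov (2–1), Quinn (2–1), Ueda (2–1), Okafor (2–1) — so Varga is the Condorcet winner.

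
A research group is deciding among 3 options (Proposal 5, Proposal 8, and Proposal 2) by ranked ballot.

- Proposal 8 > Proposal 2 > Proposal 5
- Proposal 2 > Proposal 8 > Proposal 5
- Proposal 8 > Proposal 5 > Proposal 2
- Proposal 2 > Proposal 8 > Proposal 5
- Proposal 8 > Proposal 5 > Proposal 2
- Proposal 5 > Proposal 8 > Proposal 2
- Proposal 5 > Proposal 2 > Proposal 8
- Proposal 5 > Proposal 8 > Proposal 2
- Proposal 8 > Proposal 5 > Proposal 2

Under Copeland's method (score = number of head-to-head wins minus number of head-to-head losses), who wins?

Proposal 8

Pairwise results:
  Proposal 5 vs Proposal 8: Proposal 8 wins 6–3.
  Proposal 5 vs Proposal 2: Proposal 5 wins 6–3.
  Proposal 8 vs Proposal 2: Proposal 8 wins 6–3.
Copeland scores (wins − losses):
  Proposal 5: 1 − 1 = 0
  Proposal 8: 2 − 0 = 2
  Proposal 2: 0 − 2 = -2
Proposal 8 has the best Copeland score.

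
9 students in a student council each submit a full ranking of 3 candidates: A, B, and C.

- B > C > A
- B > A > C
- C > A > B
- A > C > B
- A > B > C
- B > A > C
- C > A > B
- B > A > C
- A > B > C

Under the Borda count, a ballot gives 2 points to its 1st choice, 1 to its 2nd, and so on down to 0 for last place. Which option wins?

A

Borda scores:
  A: 0 + 1 + 1 + 2 + 2 + 1 + 1 + 1 + 2 = 11
  B: 2 + 2 + 0 + 0 + 1 + 2 + 0 + 2 + 1 = 10
  C: 1 + 0 + 2 + 1 + 0 + 0 + 2 + 0 + 0 = 6
A has the highest total.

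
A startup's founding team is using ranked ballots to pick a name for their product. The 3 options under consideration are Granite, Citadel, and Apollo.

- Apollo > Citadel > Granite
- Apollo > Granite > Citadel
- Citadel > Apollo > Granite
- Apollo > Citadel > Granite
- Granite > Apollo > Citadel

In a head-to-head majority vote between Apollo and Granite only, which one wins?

Apollo

Ballots ranking Apollo above Granite: 4.
Ballots ranking Granite above Apollo: 1.
Apollo wins the head-to-head, 4–1.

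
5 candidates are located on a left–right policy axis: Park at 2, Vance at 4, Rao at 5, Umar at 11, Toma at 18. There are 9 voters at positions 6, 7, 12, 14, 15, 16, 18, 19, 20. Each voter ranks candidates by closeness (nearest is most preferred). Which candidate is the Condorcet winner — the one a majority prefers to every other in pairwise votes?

Toma

With single-peaked preferences on a line, the Condorcet winner is the candidate closest to the median voter.
The median voter (position 15) is closest to Toma at 18.
Check: Toma vs Rao — voters closer to Toma: 7 of 9.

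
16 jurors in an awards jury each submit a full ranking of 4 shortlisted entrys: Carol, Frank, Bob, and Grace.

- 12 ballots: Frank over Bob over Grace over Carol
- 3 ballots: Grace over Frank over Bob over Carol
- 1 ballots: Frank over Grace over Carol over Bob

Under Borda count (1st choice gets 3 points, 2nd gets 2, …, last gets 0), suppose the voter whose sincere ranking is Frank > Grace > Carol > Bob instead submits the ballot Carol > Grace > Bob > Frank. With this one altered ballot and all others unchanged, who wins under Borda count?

Borda totals with the altered ballot: Carol 3, Frank 42, Bob 28, Grace 23.
The winner is unchanged: still Frank.

Frank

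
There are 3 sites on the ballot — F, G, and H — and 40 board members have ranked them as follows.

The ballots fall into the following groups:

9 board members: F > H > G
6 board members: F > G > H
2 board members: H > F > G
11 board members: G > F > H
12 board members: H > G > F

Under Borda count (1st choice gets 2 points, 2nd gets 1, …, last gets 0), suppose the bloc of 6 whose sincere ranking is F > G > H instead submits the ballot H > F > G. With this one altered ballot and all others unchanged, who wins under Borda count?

H

Borda totals with the altered ballot: F 37, G 34, H 49.
The switch changes the winner from F to H.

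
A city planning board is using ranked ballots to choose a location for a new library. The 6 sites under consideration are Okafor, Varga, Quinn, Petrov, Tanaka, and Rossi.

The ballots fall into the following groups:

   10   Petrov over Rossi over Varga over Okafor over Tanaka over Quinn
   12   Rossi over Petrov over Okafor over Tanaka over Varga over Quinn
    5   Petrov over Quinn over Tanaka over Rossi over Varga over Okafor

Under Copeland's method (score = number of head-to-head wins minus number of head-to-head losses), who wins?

Pairwise results:
  Okafor vs Varga: Varga wins 15–12.
  Okafor vs Quinn: Okafor wins 22–5.
  Okafor vs Petrov: Petrov wins 27–0.
  Okafor vs Tanaka: Okafor wins 22–5.
  Okafor vs Rossi: Rossi wins 27–0.
  Varga vs Quinn: Varga wins 22–5.
  Varga vs Petrov: Petrov wins 27–0.
  Varga vs Tanaka: Tanaka wins 17–10.
  Varga vs Rossi: Rossi wins 27–0.
  Quinn vs Petrov: Petrov wins 27–0.
  Quinn vs Tanaka: Tanaka wins 22–5.
  Quinn vs Rossi: Rossi wins 22–5.
  Petrov vs Tanaka: Petrov wins 27–0.
  Petrov vs Rossi: Petrov wins 15–12.
  Tanaka vs Rossi: Rossi wins 22–5.
Copeland scores (wins − losses):
  Okafor: 2 − 3 = -1
  Varga: 2 − 3 = -1
  Quinn: 0 − 5 = -5
  Petrov: 5 − 0 = 5
  Tanaka: 2 − 3 = -1
  Rossi: 4 − 1 = 3
Petrov has the best Copeland score.

Petrov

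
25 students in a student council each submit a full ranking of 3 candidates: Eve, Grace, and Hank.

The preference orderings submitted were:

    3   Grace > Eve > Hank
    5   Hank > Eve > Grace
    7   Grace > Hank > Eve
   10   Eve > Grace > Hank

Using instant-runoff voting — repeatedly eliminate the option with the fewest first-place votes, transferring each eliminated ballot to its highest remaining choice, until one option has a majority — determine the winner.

Round 1: Eve 10, Grace 10, Hank 5. Hank has the fewest and is eliminated.
Round 2: Eve 15, Grace 10. Eve has a majority.

Eve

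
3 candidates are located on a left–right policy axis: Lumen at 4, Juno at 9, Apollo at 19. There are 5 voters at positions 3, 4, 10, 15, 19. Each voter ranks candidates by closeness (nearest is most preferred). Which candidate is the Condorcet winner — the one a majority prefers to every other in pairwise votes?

With single-peaked preferences on a line, the Condorcet winner is the candidate closest to the median voter.
The median voter (position 10) is closest to Juno at 9.
Check: Juno vs Lumen — voters closer to Juno: 3 of 5.

Juno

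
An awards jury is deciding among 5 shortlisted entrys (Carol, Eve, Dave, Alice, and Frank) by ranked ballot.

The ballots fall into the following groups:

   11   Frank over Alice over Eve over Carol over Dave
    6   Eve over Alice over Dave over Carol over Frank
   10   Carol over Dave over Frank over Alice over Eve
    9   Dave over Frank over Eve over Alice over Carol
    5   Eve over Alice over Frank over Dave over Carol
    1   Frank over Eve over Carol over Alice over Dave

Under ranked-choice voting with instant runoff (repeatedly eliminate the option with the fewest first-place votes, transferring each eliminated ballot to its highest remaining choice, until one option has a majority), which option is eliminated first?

Alice

Round 1: Frank 12, Eve 11, Carol 10, Dave 9, Alice 0. Alice has the fewest and is eliminated.
Round 2: Frank 12, Eve 11, Carol 10, Dave 9. Dave has the fewest and is eliminated.
Round 3: Frank 21, Eve 11, Carol 10. Carol has the fewest and is eliminated.
Round 4: Frank 31, Eve 11. Frank has a majority.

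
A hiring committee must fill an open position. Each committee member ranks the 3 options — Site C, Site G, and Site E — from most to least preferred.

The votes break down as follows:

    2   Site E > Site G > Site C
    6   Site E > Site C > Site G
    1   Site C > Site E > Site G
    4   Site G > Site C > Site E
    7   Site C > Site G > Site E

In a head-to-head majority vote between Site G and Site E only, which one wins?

Ballots ranking Site G above Site E: 4+7 = 11.
Ballots ranking Site E above Site G: 2+6+1 = 9.
Site G wins the head-to-head, 11–9.

Site G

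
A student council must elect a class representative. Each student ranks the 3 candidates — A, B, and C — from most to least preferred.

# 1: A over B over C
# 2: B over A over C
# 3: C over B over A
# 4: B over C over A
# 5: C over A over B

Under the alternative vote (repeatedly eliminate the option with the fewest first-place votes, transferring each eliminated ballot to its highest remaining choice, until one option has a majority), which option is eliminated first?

A

Round 1: B 2, C 2, A 1. A has the fewest and is eliminated.
Round 2: B 3, C 2. B has a majority.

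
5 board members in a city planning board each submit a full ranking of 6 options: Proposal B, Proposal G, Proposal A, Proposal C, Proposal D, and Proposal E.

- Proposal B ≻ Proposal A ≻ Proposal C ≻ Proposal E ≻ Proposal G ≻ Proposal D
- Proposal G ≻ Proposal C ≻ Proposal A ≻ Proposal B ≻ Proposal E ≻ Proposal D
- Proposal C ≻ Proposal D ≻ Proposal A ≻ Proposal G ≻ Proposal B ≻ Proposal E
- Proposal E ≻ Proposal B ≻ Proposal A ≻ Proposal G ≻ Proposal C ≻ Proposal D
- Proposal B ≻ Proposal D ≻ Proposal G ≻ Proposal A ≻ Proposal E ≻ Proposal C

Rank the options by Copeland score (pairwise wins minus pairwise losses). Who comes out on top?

Pairwise results:
  Proposal B vs Proposal G: Proposal B wins 3–2.
  Proposal B vs Proposal A: Proposal B wins 3–2.
  Proposal B vs Proposal C: Proposal B wins 3–2.
  Proposal B vs Proposal D: Proposal B wins 4–1.
  Proposal B vs Proposal E: Proposal B wins 4–1.
  Proposal G vs Proposal A: Proposal A wins 3–2.
  Proposal G vs Proposal C: Proposal G wins 3–2.
  Proposal G vs Proposal D: Proposal G wins 3–2.
  Proposal G vs Proposal E: Proposal G wins 3–2.
  Proposal A vs Proposal C: Proposal A wins 3–2.
  Proposal A vs Proposal D: Proposal A wins 3–2.
  Proposal A vs Proposal E: Proposal A wins 4–1.
  Proposal C vs Proposal D: Proposal C wins 4–1.
  Proposal C vs Proposal E: Proposal C wins 3–2.
  Proposal D vs Proposal E: Proposal E wins 3–2.
Copeland scores (wins − losses):
  Proposal B: 5 − 0 = 5
  Proposal G: 3 − 2 = 1
  Proposal A: 4 − 1 = 3
  Proposal C: 2 − 3 = -1
  Proposal D: 0 − 5 = -5
  Proposal E: 1 − 4 = -3
Proposal B has the best Copeland score.

Proposal B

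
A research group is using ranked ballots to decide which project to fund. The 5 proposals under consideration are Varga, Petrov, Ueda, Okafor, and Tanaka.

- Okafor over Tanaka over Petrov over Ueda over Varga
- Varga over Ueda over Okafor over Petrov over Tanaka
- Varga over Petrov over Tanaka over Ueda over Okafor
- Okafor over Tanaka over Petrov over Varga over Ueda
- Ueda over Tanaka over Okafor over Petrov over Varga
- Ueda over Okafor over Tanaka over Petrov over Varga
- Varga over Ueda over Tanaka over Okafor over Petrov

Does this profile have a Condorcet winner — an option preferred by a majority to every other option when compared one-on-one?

No

Head-to-head results (7 voters total):
Varga vs Petrov: Petrov wins 4–3.
Varga vs Ueda: Varga wins 4–3.
Varga vs Okafor: Okafor wins 4–3.
Varga vs Tanaka: Tanaka wins 4–3.
Petrov vs Ueda: Ueda wins 4–3.
Petrov vs Okafor: Okafor wins 6–1.
Petrov vs Tanaka: Tanaka wins 5–2.
Ueda vs Okafor: Ueda wins 5–2.
Ueda vs Tanaka: Ueda wins 4–3.
Okafor vs Tanaka: Okafor wins 4–3.
No candidate beats all others: Varga beats Ueda beats Petrov beats Varga, a majority cycle.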